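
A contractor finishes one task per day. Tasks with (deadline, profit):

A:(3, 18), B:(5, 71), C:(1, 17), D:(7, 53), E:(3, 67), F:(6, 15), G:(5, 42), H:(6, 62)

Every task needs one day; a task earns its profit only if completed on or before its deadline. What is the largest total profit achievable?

Sort by profit descending; place each in the latest free slot ≤ its deadline.
Profit order: B=71 E=67 H=62 D=53 G=42 A=18 C=17 F=15
Assign: B→slot 5, E→slot 3, H→slot 6, D→slot 7, G→slot 4, A→slot 2, C→slot 1, F skipped.
Slots: [1:C] [2:A] [3:E] [4:G] [5:B] [6:H] [7:D]
Profit = 17 + 18 + 67 + 42 + 71 + 62 + 53 = 330

330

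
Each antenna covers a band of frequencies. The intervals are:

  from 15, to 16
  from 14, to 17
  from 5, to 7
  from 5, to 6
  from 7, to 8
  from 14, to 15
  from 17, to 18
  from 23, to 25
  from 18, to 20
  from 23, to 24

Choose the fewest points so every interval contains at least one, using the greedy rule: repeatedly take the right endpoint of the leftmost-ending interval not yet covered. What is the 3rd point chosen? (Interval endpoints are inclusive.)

Sort by right endpoint; whenever an interval is uncovered, place a point at its right end.
Sorted: [5,6] [5,7] [7,8] [14,15] [15,16] [14,17] [17,18] [18,20] [23,24] [23,25]
{[5,6],[5,7]} hit by 6; {[7,8]} hit by 8; {[14,15],[15,16],[14,17]} hit by 15; {[17,18],[18,20]} hit by 18; {[23,24],[23,25]} hit by 24.
Points: 6, 8, 15, 18, 24 (5 total).

15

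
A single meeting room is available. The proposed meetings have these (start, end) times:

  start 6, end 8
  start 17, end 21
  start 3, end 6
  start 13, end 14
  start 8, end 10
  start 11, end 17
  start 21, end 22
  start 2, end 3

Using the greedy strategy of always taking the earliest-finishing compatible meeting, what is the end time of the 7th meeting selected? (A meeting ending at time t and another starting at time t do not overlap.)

22

Sort by end time and greedily take each interval whose start is ≥ the last chosen end.
Sorted by end: (2,3)  (3,6)  (6,8)  (8,10)  (13,14)  (11,17)  (17,21)  (21,22)
take (2,3); take (3,6); take (6,8); take (8,10); take (13,14); take (17,21); take (21,22).
Selected: (2,3) (3,6) (6,8) (8,10) (13,14) (17,21) (21,22)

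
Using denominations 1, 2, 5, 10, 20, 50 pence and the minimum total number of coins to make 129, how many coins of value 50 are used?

129 = 2×50 + 1×20 + 1×5 + 2×2
Count of 50: 2

2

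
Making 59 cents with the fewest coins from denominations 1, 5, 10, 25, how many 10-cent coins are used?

Greedy: take as many of the largest coin as possible, then repeat with the remainder.
59 = 2×25 + 1×5 + 4×1
Count of 10: 0

0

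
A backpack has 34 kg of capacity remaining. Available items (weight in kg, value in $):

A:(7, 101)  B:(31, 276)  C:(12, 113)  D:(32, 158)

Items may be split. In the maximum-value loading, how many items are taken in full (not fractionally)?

Sort by value per unit weight and fill in that order.
Ratios (sorted): A 14.43, C 9.42, B 8.90, D 4.94
take A (7 @ 101); take C (12 @ 113); take 15/31 of B → 133.55. Capacity used 34/34.
2 item(s) taken whole; one partial (take 15/31 of B).

2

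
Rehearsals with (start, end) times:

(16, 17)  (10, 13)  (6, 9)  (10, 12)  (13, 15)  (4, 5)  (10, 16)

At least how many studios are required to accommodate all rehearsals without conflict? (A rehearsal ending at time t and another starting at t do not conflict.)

3

Events (time:±→running): 4:+→1 5:-→0 6:+→1 9:-→0 10:+→1 10:+→2 10:+→3 … peak 3.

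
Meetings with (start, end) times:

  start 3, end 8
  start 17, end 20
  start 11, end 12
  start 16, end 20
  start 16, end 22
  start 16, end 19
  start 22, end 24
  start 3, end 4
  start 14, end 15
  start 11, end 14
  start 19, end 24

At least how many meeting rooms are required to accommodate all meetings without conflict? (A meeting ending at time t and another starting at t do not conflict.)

The answer is the maximum number of intervals overlapping at any instant.
Events (time:±→running): 3:+→1 3:+→2 4:-→1 8:-→0 11:+→1 11:+→2 12:-→1 14:-→0 14:+→1 15:-→0 16:+→1 16:+→2 16:+→3 17:+→4 … peak 4.

4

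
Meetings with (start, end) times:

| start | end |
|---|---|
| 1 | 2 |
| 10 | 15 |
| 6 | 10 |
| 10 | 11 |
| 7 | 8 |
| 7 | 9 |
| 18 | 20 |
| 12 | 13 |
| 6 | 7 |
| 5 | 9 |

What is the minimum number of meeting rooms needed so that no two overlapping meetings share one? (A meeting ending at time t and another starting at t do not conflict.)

4

Count concurrent intervals with a sweep; the peak is the room count.
starts: [1, 5, 6, 6, 7, 7, 10, 10, 12, 18]
ends:   [2, 7, 8, 9, 9, 10, 11, 13, 15, 20]
s1→1 e2→0 s5→1 s6→2 s6→3 e7→2 s7→3 s7→4  — peak 4.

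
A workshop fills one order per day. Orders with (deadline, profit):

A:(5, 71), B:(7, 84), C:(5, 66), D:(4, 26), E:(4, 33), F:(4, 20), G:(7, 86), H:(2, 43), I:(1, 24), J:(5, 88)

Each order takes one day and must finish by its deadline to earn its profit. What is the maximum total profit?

471

Take jobs in profit order; each goes to the latest open slot no later than its deadline.
Profit order: J=88 G=86 B=84 A=71 C=66 H=43 E=33 D=26 I=24 F=20
Assign: J→slot 5, G→slot 7, B→slot 6, A→slot 4, C→slot 3, H→slot 2, E→slot 1, D skipped, I skipped, F skipped.
Slots: [1:E] [2:H] [3:C] [4:A] [5:J] [6:B] [7:G]
Profit = 33 + 43 + 66 + 71 + 88 + 84 + 86 = 471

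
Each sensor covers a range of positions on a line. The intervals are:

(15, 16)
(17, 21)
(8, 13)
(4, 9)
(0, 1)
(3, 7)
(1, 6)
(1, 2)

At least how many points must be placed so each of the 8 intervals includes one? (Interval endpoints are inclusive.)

5

Sorted: [0,1] [1,2] [1,6] [3,7] [4,9] [8,13] [15,16] [17,21]
{[0,1],[1,2],[1,6]} hit by 1; {[3,7],[4,9]} hit by 7; {[8,13]} hit by 13; {[15,16]} hit by 16; {[17,21]} hit by 21.
Points: 1, 7, 13, 16, 21 (5 total).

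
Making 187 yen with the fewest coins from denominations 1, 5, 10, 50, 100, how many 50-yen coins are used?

187 = 1×100 + 1×50 + 3×10 + 1×5 + 2×1
Count of 50: 1

1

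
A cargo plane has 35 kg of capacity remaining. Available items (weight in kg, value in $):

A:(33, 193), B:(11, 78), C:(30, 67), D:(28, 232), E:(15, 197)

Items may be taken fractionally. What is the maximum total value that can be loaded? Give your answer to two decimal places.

362.71

Ratios (sorted): E 13.13, D 8.29, B 7.09, A 5.85, C 2.23
take E (15 @ 197); take 20/28 of D → 165.71. Capacity used 35/35.
Total value = 362.71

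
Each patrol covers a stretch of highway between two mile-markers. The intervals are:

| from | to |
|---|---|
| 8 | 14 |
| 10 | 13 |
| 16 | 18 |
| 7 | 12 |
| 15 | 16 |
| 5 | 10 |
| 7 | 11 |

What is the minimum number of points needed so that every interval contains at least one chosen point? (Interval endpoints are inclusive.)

2

Sort by right endpoint; whenever an interval is uncovered, place a point at its right end.
By right end: [5,10]  [7,11]  [7,12]  [10,13]  [8,14]  [15,16]  [16,18]
[5,10] uncovered → point at 10; [15,16] uncovered → point at 16.
Points: 10, 16 (2 total).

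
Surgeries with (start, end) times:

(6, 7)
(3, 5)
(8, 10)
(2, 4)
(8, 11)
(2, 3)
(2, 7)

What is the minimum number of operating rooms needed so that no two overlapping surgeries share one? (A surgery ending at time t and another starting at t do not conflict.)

starts: [2, 2, 2, 3, 6, 8, 8]
ends:   [3, 4, 5, 7, 7, 10, 11]
s2→1 s2→2 s2→3  — peak 3.

3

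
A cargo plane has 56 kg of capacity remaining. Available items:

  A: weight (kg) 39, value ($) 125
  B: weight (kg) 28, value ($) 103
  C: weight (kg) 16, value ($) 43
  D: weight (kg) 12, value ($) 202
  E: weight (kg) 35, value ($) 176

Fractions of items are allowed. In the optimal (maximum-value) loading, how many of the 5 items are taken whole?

Sort by value per unit weight and fill in that order.
Order: D (202/12=16.83) > E (176/35=5.03) > B (103/28=3.68) > A (125/39=3.21) > C (43/16=2.69)
Fill: take D (12 @ 202) → take E (35 @ 176) → take 9/28 of B → 33.11; 56/56 used.
2 item(s) taken whole; one partial (take 9/28 of B).

2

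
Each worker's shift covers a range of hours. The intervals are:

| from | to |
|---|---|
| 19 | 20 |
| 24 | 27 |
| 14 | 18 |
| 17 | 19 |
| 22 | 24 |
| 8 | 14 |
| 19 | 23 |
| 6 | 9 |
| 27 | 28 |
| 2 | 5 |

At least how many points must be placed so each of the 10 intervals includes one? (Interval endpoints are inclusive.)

6

Process intervals by earliest right end; each time one isn't hit yet, stab at its right endpoint.
Sorted: [2,5] [6,9] [8,14] [14,18] [17,19] [19,20] [19,23] [22,24] [24,27] [27,28]
{[2,5]} hit by 5; {[6,9],[8,14]} hit by 9; {[14,18],[17,19]} hit by 18; {[19,20],[19,23]} hit by 20; {[22,24],[24,27]} hit by 24; {[27,28]} hit by 28.
Points: 5, 9, 18, 20, 24, 28 (6 total).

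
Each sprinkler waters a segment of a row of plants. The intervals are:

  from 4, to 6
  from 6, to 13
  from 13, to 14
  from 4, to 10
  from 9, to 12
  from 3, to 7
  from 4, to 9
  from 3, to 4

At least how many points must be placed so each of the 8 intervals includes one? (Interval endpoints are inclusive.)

3

Sorted: [3,4] [4,6] [3,7] [4,9] [4,10] [9,12] [6,13] [13,14]
{[3,4],[4,6],[3,7],[4,9],[4,10]} hit by 4; {[9,12],[6,13]} hit by 12; {[13,14]} hit by 14.
Points: 4, 12, 14 (3 total).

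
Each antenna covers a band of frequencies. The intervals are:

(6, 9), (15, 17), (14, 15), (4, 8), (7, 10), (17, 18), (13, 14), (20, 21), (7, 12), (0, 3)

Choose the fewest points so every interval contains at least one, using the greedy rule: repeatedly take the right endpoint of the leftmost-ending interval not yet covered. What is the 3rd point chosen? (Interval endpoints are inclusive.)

By right end: [0,3]  [4,8]  [6,9]  [7,10]  [7,12]  [13,14]  [14,15]  [15,17]  [17,18]  [20,21]
[0,3] uncovered → point at 3; [4,8] uncovered → point at 8; [13,14] uncovered → point at 14; [15,17] uncovered → point at 17; [20,21] uncovered → point at 21.
Points: 3, 8, 14, 17, 21 (5 total).

14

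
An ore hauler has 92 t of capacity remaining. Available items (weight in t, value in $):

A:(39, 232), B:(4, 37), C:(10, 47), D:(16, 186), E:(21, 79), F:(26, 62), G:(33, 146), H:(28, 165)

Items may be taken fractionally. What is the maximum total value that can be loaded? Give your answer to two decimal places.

Greedy by value/weight ratio, highest first.
Ratios (sorted): D 11.62, B 9.25, A 5.95, H 5.89, C 4.70, G 4.42, E 3.76, F 2.38
take D (16 @ 186); take B (4 @ 37); take A (39 @ 232); take H (28 @ 165); take 5/10 of C → 23.50. Capacity used 92/92.
Total value = 643.50

643.50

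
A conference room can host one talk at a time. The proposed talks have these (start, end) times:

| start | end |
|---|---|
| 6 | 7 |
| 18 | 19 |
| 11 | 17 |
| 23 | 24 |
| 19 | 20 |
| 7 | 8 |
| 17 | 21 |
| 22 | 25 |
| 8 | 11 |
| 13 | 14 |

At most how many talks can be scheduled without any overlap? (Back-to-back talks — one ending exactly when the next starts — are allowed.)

Sort by end time and greedily take each interval whose start is ≥ the last chosen end.
By end time: (6,7), (7,8), (8,11), (13,14), (11,17), (18,19), (19,20), (17,21), (23,24), (22,25).
Pick (6,7); next start ≥ 7 → (7,8); next start ≥ 8 → (8,11); next start ≥ 11 → (13,14); next start ≥ 14 → (18,19); next start ≥ 19 → (19,20); next start ≥ 20 → (23,24).
Selected 7 talks.

7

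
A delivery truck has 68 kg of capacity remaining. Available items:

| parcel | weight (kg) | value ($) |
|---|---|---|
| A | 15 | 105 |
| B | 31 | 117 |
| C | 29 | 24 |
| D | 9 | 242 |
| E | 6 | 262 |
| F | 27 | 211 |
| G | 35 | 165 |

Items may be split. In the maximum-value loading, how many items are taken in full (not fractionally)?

Greedy by value/weight ratio, highest first.
Ratios (sorted): E 43.67, D 26.89, F 7.81, A 7.00, G 4.71, B 3.77, C 0.83
take E (6 @ 262); take D (9 @ 242); take F (27 @ 211); take A (15 @ 105); take 11/35 of G → 51.86. Capacity used 68/68.
4 item(s) taken whole; one partial (take 11/35 of G).

4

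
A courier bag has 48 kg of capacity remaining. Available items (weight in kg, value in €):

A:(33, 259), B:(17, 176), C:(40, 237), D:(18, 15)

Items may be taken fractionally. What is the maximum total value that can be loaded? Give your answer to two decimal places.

419.30

Order: B (176/17=10.35) > A (259/33=7.85) > C (237/40=5.92) > D (15/18=0.83)
Fill: take B (17 @ 176) → take 31/33 of A → 243.30; 48/48 used.
Total value = 419.30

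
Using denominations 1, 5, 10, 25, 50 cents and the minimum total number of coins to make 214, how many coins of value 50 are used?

4

214 = 4×50 + 1×10 + 4×1
Count of 50: 4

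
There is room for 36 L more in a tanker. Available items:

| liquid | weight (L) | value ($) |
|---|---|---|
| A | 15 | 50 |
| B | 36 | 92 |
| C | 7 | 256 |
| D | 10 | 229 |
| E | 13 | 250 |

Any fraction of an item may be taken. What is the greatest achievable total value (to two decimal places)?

Sort by value per unit weight and fill in that order.
Order: C (256/7=36.57) > D (229/10=22.90) > E (250/13=19.23) > A (50/15=3.33) > B (92/36=2.56)
Fill: take C (7 @ 256) → take D (10 @ 229) → take E (13 @ 250) → take 6/15 of A → 20.00; 36/36 used.
Total value = 755.00

755.00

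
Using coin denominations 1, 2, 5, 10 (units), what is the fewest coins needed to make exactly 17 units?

3

17 − 1×10→7 − 1×5→2 − 1×2→0
Total coins = 1 + 1 + 1 = 3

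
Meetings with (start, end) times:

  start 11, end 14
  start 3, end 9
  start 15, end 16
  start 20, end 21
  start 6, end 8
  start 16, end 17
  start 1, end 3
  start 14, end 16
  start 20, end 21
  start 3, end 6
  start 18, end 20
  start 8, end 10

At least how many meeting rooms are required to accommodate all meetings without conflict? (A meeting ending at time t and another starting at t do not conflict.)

2

Count concurrent intervals with a sweep; the peak is the room count.
starts: [1, 3, 3, 6, 8, 11, 14, 15, 16, 18, 20, 20]
ends:   [3, 6, 8, 9, 10, 14, 16, 16, 17, 20, 21, 21]
s1→1 e3→0 s3→1 s3→2  — peak 2.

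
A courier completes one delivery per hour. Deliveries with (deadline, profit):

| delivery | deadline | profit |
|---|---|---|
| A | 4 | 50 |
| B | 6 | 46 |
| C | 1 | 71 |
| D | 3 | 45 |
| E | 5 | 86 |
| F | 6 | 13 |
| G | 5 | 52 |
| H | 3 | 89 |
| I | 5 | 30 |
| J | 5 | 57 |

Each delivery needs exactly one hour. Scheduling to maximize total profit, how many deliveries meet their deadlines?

Sort by profit descending; place each in the latest free slot ≤ its deadline.
By profit: H(d3,89), E(d5,86), C(d1,71), J(d5,57), G(d5,52), A(d4,50), B(d6,46), D(d3,45), I(d5,30), F(d6,13)
H→slot 3; E→slot 5; C→slot 1; J→slot 4; G→slot 2; A skipped; B→slot 6; D skipped; I skipped; F skipped.
6 of 10 scheduled.

6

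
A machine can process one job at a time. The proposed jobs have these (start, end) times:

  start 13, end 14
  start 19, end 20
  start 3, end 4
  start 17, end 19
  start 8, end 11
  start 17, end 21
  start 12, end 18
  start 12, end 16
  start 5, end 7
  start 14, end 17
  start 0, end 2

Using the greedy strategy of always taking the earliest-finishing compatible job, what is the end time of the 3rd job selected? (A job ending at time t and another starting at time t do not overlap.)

Order by finish time; keep every interval that doesn't clash with the previous kept one.
Sorted by end: (0,2)  (3,4)  (5,7)  (8,11)  (13,14)  (12,16)  (14,17)  (12,18)  (17,19)  (19,20)  (17,21)
take (0,2); take (3,4); take (5,7); take (8,11); take (13,14); take (14,17); take (17,19); take (19,20).
Selected: (0,2) (3,4) (5,7) (8,11) (13,14) (14,17) (17,19) (19,20)

7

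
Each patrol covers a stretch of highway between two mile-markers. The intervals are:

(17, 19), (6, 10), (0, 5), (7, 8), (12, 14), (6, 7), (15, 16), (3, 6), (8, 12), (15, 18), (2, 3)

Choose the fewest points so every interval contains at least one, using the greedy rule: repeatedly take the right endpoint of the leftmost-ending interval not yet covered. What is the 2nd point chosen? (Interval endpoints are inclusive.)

7

Sort by right endpoint; whenever an interval is uncovered, place a point at its right end.
By right end: [2,3]  [0,5]  [3,6]  [6,7]  [7,8]  [6,10]  [8,12]  [12,14]  [15,16]  [15,18]  [17,19]
[2,3] uncovered → point at 3; [6,7] uncovered → point at 7; [8,12] uncovered → point at 12; [15,16] uncovered → point at 16; [17,19] uncovered → point at 19.
Points: 3, 7, 12, 16, 19 (5 total).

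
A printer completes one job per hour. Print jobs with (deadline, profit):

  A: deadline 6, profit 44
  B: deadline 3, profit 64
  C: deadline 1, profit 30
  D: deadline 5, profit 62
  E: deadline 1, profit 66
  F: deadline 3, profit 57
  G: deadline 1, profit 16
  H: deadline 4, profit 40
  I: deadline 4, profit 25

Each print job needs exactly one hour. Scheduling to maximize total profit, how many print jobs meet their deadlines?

Profit order: E=66 B=64 D=62 F=57 A=44 H=40 C=30 I=25 G=16
Assign: E→slot 1, B→slot 3, D→slot 5, F→slot 2, A→slot 6, H→slot 4, C skipped, I skipped, G skipped.
Slots: [1:E] [2:F] [3:B] [4:H] [5:D] [6:A]
6 of 9 scheduled.

6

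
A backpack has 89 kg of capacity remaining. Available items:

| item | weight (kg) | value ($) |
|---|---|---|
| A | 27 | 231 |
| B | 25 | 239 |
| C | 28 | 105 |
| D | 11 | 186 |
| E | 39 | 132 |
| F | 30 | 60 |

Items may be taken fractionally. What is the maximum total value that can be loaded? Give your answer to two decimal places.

Greedy by value/weight ratio, highest first.
Order: D (186/11=16.91) > B (239/25=9.56) > A (231/27=8.56) > C (105/28=3.75) > E (132/39=3.38) > F (60/30=2.00)
Fill: take D (11 @ 186) → take B (25 @ 239) → take A (27 @ 231) → take 26/28 of C → 97.50; 89/89 used.
Total value = 753.50

753.50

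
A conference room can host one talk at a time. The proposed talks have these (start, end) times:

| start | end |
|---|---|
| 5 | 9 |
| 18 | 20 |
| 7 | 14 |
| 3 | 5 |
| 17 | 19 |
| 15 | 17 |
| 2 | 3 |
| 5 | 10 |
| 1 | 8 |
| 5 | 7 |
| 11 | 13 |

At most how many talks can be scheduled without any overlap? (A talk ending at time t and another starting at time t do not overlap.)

6

Sort by end time and greedily take each interval whose start is ≥ the last chosen end.
By end time: (2,3), (3,5), (5,7), (1,8), (5,9), (5,10), (11,13), (7,14), (15,17), (17,19), (18,20).
Pick (2,3); next start ≥ 3 → (3,5); next start ≥ 5 → (5,7); next start ≥ 7 → (11,13); next start ≥ 13 → (15,17); next start ≥ 17 → (17,19).
Selected 6 talks.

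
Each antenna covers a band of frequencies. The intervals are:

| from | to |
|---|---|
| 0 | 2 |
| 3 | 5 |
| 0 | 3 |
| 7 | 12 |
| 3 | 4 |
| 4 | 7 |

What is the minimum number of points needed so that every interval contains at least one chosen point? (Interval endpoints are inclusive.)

Process intervals by earliest right end; each time one isn't hit yet, stab at its right endpoint.
By right end: [0,2]  [0,3]  [3,4]  [3,5]  [4,7]  [7,12]
[0,2] uncovered → point at 2; [3,4] uncovered → point at 4; [7,12] uncovered → point at 12.
Points: 2, 4, 12 (3 total).

3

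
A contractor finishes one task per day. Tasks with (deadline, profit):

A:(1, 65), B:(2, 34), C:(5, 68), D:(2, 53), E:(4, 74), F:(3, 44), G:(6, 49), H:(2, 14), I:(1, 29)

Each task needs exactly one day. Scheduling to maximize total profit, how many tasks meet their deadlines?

Sort by profit descending; place each in the latest free slot ≤ its deadline.
By profit: E(d4,74), C(d5,68), A(d1,65), D(d2,53), G(d6,49), F(d3,44), B(d2,34), I(d1,29), H(d2,14)
E→slot 4; C→slot 5; A→slot 1; D→slot 2; G→slot 6; F→slot 3; B skipped; I skipped; H skipped.
6 of 9 scheduled.

6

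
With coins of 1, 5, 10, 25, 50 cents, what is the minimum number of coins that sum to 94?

8

94 − 1×50→44 − 1×25→19 − 1×10→9 − 1×5→4 − 4×1→0
Total coins = 1 + 1 + 1 + 1 + 4 = 8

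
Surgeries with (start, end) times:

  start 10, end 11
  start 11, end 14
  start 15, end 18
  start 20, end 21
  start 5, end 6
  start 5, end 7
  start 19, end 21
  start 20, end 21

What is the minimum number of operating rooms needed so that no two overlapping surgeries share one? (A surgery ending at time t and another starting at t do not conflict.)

The answer is the maximum number of intervals overlapping at any instant.
starts: [5, 5, 10, 11, 15, 19, 20, 20]
ends:   [6, 7, 11, 14, 18, 21, 21, 21]
s5→1 s5→2 e6→1 e7→0 s10→1 e11→0 s11→1 e14→0 s15→1 e18→0 s19→1 s20→2 s20→3  — peak 3.

3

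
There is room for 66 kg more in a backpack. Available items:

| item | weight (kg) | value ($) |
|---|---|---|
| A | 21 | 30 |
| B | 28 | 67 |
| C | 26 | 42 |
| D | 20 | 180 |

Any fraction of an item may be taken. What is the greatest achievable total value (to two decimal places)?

276.08

Sort by value per unit weight and fill in that order.
Ratios (sorted): D 9.00, B 2.39, C 1.62, A 1.43
take D (20 @ 180); take B (28 @ 67); take 18/26 of C → 29.08. Capacity used 66/66.
Total value = 276.08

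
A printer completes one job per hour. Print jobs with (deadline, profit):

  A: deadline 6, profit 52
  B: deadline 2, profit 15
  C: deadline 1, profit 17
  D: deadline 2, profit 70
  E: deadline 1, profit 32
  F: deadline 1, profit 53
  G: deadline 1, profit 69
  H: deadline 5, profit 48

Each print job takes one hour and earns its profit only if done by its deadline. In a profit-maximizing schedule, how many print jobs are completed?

4

Sort by profit descending; place each in the latest free slot ≤ its deadline.
By profit: D(d2,70), G(d1,69), F(d1,53), A(d6,52), H(d5,48), E(d1,32), C(d1,17), B(d2,15)
D→slot 2; G→slot 1; F skipped; A→slot 6; H→slot 5; E skipped; C skipped; B skipped.
4 of 8 scheduled.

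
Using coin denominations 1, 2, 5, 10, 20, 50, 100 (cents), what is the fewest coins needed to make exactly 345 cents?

345 = 3×100 + 2×20 + 1×5
Total coins = 3 + 2 + 1 = 6

6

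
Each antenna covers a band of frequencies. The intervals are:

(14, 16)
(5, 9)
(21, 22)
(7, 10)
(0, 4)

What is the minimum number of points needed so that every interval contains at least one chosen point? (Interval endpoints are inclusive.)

4

Process intervals by earliest right end; each time one isn't hit yet, stab at its right endpoint.
By right end: [0,4]  [5,9]  [7,10]  [14,16]  [21,22]
[0,4] uncovered → point at 4; [5,9] uncovered → point at 9; [14,16] uncovered → point at 16; [21,22] uncovered → point at 22.
Points: 4, 9, 16, 22 (4 total).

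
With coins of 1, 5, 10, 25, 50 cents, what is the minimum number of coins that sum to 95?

95 − 1×50→45 − 1×25→20 − 2×10→0
Total coins = 1 + 1 + 2 = 4

4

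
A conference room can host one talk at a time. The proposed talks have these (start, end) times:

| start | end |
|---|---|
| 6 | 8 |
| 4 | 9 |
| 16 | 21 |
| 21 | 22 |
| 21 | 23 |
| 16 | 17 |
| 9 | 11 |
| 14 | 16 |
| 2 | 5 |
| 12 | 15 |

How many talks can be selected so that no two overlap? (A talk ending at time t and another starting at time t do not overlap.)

Sorted by end: (2,5)  (6,8)  (4,9)  (9,11)  (12,15)  (14,16)  (16,17)  (16,21)  (21,22)  (21,23)
take (2,5); take (6,8); take (9,11); take (12,15); skip (14,16); take (16,17); take (21,22).
Selected 6 talks.

6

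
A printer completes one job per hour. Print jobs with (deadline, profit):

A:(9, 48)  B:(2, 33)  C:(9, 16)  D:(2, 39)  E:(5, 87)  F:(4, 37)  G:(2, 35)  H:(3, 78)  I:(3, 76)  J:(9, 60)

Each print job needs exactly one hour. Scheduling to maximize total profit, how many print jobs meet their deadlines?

Sort by profit descending; place each in the latest free slot ≤ its deadline.
By profit: E(d5,87), H(d3,78), I(d3,76), J(d9,60), A(d9,48), D(d2,39), F(d4,37), G(d2,35), B(d2,33), C(d9,16)
E→slot 5; H→slot 3; I→slot 2; J→slot 9; A→slot 8; D→slot 1; F→slot 4; G skipped; B skipped; C→slot 7.
8 of 10 scheduled.

8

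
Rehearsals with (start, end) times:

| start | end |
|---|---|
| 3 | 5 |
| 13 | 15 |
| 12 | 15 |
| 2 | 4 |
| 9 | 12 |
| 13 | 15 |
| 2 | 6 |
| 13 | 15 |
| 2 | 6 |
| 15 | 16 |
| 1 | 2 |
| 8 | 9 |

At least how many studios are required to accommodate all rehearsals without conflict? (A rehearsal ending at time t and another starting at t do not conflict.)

4

Events (time:±→running): 1:+→1 2:-→0 2:+→1 2:+→2 2:+→3 3:+→4 … peak 4.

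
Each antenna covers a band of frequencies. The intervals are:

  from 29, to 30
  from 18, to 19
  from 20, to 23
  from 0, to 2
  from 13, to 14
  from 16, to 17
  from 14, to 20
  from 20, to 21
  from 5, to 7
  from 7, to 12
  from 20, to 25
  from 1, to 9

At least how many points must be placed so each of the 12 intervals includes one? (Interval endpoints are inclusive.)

7

Sorted: [0,2] [5,7] [1,9] [7,12] [13,14] [16,17] [18,19] [14,20] [20,21] [20,23] [20,25] [29,30]
{[0,2]} hit by 2; {[5,7],[1,9],[7,12]} hit by 7; {[13,14]} hit by 14; {[16,17]} hit by 17; {[18,19],[14,20]} hit by 19; {[20,21],[20,23],[20,25]} hit by 21; {[29,30]} hit by 30.
Points: 2, 7, 14, 17, 19, 21, 30 (7 total).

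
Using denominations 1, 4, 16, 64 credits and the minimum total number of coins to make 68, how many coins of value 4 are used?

Use the largest denomination that fits, subtract, and repeat.
68 = 1×64 + 1×4
Count of 4: 1

1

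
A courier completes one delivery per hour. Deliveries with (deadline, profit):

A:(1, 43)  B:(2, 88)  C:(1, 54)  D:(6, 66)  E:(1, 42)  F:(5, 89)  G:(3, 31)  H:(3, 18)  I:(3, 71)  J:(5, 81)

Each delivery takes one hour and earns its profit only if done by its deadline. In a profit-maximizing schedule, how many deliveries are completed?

6

Profit order: F=89 B=88 J=81 I=71 D=66 C=54 A=43 E=42 G=31 H=18
Assign: F→slot 5, B→slot 2, J→slot 4, I→slot 3, D→slot 6, C→slot 1, A skipped, E skipped, G skipped, H skipped.
Slots: [1:C] [2:B] [3:I] [4:J] [5:F] [6:D]
6 of 10 scheduled.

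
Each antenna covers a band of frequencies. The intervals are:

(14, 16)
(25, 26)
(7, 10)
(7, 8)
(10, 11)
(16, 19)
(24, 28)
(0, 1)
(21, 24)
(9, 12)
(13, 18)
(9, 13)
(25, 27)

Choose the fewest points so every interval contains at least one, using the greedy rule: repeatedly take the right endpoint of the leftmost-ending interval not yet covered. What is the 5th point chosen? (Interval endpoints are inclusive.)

Sorted: [0,1] [7,8] [7,10] [10,11] [9,12] [9,13] [14,16] [13,18] [16,19] [21,24] [25,26] [25,27] [24,28]
{[0,1]} hit by 1; {[7,8],[7,10]} hit by 8; {[10,11],[9,12],[9,13]} hit by 11; {[14,16],[13,18],[16,19]} hit by 16; {[21,24]} hit by 24; {[25,26],[25,27],[24,28]} hit by 26.
Points: 1, 8, 11, 16, 24, 26 (6 total).

24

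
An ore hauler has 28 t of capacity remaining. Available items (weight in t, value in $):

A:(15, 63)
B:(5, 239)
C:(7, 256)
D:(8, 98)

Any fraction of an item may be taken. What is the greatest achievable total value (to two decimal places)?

626.60

Order: B (239/5=47.80) > C (256/7=36.57) > D (98/8=12.25) > A (63/15=4.20)
Fill: take B (5 @ 239) → take C (7 @ 256) → take D (8 @ 98) → take 8/15 of A → 33.60; 28/28 used.
Total value = 626.60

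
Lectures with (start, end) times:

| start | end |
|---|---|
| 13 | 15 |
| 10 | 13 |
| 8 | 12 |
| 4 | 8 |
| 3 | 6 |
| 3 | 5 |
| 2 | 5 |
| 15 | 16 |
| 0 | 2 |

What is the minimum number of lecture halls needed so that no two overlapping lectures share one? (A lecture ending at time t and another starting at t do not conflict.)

4

Events (time:±→running): 0:+→1 2:-→0 2:+→1 3:+→2 3:+→3 4:+→4 … peak 4.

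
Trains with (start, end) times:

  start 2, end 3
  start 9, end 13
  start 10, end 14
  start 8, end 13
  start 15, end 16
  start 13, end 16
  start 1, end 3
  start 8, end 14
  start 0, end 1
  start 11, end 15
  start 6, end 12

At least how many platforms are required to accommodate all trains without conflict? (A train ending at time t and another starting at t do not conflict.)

6

Count concurrent intervals with a sweep; the peak is the room count.
Events (time:±→running): 0:+→1 1:-→0 1:+→1 2:+→2 3:-→1 3:-→0 6:+→1 8:+→2 8:+→3 9:+→4 10:+→5 11:+→6 … peak 6.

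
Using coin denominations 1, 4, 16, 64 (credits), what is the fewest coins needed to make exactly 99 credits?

99 − 1×64→35 − 2×16→3 − 3×1→0
Total coins = 1 + 2 + 3 = 6

6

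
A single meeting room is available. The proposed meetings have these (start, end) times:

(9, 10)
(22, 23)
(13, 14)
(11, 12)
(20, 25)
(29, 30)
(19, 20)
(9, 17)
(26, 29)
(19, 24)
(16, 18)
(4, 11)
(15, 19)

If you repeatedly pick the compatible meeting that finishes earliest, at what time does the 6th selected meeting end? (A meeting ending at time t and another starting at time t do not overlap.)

Sort by end time and greedily take each interval whose start is ≥ the last chosen end.
By end time: (9,10), (4,11), (11,12), (13,14), (9,17), (16,18), (15,19), (19,20), (22,23), (19,24), (20,25), (26,29), (29,30).
Pick (9,10); next start ≥ 10 → (11,12); next start ≥ 12 → (13,14); next start ≥ 14 → (16,18); next start ≥ 18 → (19,20); next start ≥ 20 → (22,23); next start ≥ 23 → (26,29); next start ≥ 29 → (29,30).
Selected: (9,10) (11,12) (13,14) (16,18) (19,20) (22,23) (26,29) (29,30)

23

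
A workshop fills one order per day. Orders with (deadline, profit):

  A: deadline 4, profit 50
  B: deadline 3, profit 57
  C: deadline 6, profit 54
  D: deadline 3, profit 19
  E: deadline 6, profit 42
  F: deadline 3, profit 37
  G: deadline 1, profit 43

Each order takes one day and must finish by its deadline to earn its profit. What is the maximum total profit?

283

By profit: B(d3,57), C(d6,54), A(d4,50), G(d1,43), E(d6,42), F(d3,37), D(d3,19)
B→slot 3; C→slot 6; A→slot 4; G→slot 1; E→slot 5; F→slot 2; D skipped.
Profit = 43 + 37 + 57 + 50 + 42 + 54 = 283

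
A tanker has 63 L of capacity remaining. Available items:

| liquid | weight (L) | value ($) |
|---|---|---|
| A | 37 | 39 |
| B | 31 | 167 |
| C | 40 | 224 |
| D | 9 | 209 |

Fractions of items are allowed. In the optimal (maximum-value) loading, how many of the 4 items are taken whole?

Sort by value per unit weight and fill in that order.
Ratios (sorted): D 23.22, C 5.60, B 5.39, A 1.05
take D (9 @ 209); take C (40 @ 224); take 14/31 of B → 75.42. Capacity used 63/63.
2 item(s) taken whole; one partial (take 14/31 of B).

2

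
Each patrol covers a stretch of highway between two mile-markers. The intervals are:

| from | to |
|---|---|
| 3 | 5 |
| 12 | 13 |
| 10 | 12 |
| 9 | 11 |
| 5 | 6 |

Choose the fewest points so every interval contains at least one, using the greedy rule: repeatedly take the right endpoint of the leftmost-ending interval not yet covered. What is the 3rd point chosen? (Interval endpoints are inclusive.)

Process intervals by earliest right end; each time one isn't hit yet, stab at its right endpoint.
By right end: [3,5]  [5,6]  [9,11]  [10,12]  [12,13]
[3,5] uncovered → point at 5; [9,11] uncovered → point at 11; [12,13] uncovered → point at 13.
Points: 5, 11, 13 (3 total).

13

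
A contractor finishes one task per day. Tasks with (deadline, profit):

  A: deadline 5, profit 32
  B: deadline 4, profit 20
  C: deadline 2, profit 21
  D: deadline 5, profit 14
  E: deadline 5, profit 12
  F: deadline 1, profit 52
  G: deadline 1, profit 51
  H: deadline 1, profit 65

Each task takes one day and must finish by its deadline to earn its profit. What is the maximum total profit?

152

Take jobs in profit order; each goes to the latest open slot no later than its deadline.
By profit: H(d1,65), F(d1,52), G(d1,51), A(d5,32), C(d2,21), B(d4,20), D(d5,14), E(d5,12)
H→slot 1; F skipped; G skipped; A→slot 5; C→slot 2; B→slot 4; D→slot 3; E skipped.
Profit = 65 + 21 + 14 + 20 + 32 = 152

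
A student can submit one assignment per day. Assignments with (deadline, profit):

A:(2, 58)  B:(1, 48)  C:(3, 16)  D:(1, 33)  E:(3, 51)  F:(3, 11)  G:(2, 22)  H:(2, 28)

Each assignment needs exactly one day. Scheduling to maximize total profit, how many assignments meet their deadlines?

Sort by profit descending; place each in the latest free slot ≤ its deadline.
By profit: A(d2,58), E(d3,51), B(d1,48), D(d1,33), H(d2,28), G(d2,22), C(d3,16), F(d3,11)
A→slot 2; E→slot 3; B→slot 1; D skipped; H skipped; G skipped; C skipped; F skipped.
3 of 8 scheduled.

3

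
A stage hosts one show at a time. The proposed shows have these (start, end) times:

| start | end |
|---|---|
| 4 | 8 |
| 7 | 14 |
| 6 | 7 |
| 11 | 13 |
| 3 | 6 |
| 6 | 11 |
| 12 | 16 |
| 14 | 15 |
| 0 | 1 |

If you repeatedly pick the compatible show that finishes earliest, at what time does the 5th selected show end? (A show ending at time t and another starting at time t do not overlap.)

By end time: (0,1), (3,6), (6,7), (4,8), (6,11), (11,13), (7,14), (14,15), (12,16).
Pick (0,1); next start ≥ 1 → (3,6); next start ≥ 6 → (6,7); next start ≥ 7 → (11,13); next start ≥ 13 → (14,15).
Selected: (0,1) (3,6) (6,7) (11,13) (14,15)

15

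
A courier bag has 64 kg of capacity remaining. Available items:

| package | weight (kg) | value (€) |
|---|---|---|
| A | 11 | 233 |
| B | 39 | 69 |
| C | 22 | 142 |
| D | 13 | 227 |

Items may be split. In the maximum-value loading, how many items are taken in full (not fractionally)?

3

Ratios (sorted): A 21.18, D 17.46, C 6.45, B 1.77
take A (11 @ 233); take D (13 @ 227); take C (22 @ 142); take 18/39 of B → 31.85. Capacity used 64/64.
3 item(s) taken whole; one partial (take 18/39 of B).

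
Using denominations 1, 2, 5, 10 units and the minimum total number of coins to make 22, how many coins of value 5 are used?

0

22 − 2×10→2 − 1×2→0
Count of 5: 0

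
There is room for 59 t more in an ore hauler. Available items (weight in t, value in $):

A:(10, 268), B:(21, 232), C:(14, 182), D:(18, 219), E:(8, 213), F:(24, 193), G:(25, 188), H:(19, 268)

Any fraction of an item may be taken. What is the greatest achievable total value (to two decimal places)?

Sort by value per unit weight and fill in that order.
Ratios (sorted): A 26.80, E 26.62, H 14.11, C 13.00, D 12.17, B 11.05, F 8.04, G 7.52
take A (10 @ 268); take E (8 @ 213); take H (19 @ 268); take C (14 @ 182); take 8/18 of D → 97.33. Capacity used 59/59.
Total value = 1028.33

1028.33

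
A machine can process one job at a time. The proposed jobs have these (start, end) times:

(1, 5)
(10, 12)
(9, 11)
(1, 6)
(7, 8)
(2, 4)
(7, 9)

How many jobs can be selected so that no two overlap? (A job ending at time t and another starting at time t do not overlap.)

3

Sort by end time and greedily take each interval whose start is ≥ the last chosen end.
Sorted by end: (2,4)  (1,5)  (1,6)  (7,8)  (7,9)  (9,11)  (10,12)
take (2,4); take (7,8); take (9,11); skip (10,12).
Selected 3 jobs.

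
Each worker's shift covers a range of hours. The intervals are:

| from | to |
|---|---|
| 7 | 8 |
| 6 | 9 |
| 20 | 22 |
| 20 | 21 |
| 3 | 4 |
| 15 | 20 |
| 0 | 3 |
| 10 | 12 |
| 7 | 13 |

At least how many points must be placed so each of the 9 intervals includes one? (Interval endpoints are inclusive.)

Sort by right endpoint; whenever an interval is uncovered, place a point at its right end.
Sorted: [0,3] [3,4] [7,8] [6,9] [10,12] [7,13] [15,20] [20,21] [20,22]
{[0,3],[3,4]} hit by 3; {[7,8],[6,9]} hit by 8; {[10,12],[7,13]} hit by 12; {[15,20],[20,21],[20,22]} hit by 20.
Points: 3, 8, 12, 20 (4 total).

4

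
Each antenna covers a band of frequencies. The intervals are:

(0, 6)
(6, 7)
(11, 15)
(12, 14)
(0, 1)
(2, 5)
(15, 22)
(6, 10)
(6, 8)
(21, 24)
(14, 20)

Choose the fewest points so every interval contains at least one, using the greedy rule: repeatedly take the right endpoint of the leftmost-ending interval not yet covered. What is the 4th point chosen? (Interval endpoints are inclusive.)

By right end: [0,1]  [2,5]  [0,6]  [6,7]  [6,8]  [6,10]  [12,14]  [11,15]  [14,20]  [15,22]  [21,24]
[0,1] uncovered → point at 1; [2,5] uncovered → point at 5; [6,7] uncovered → point at 7; [12,14] uncovered → point at 14; [15,22] uncovered → point at 22.
Points: 1, 5, 7, 14, 22 (5 total).

14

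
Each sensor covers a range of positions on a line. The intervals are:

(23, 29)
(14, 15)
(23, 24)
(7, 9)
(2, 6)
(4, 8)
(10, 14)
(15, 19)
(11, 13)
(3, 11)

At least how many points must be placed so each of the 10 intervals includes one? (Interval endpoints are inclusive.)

5

By right end: [2,6]  [4,8]  [7,9]  [3,11]  [11,13]  [10,14]  [14,15]  [15,19]  [23,24]  [23,29]
[2,6] uncovered → point at 6; [7,9] uncovered → point at 9; [11,13] uncovered → point at 13; [14,15] uncovered → point at 15; [23,24] uncovered → point at 24.
Points: 6, 9, 13, 15, 24 (5 total).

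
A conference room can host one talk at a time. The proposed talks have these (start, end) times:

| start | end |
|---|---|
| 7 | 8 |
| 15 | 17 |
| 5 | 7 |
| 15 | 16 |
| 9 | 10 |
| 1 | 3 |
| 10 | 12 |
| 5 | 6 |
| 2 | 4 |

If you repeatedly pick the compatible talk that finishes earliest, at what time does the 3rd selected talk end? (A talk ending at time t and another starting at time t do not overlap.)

Order by finish time; keep every interval that doesn't clash with the previous kept one.
By end time: (1,3), (2,4), (5,6), (5,7), (7,8), (9,10), (10,12), (15,16), (15,17).
Pick (1,3); next start ≥ 3 → (5,6); next start ≥ 6 → (7,8); next start ≥ 8 → (9,10); next start ≥ 10 → (10,12); next start ≥ 12 → (15,16).
Selected: (1,3) (5,6) (7,8) (9,10) (10,12) (15,16)

8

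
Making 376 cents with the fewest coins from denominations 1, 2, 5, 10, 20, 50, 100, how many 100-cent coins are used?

3

Greedy: take as many of the largest coin as possible, then repeat with the remainder.
376 = 3×100 + 1×50 + 1×20 + 1×5 + 1×1
Count of 100: 3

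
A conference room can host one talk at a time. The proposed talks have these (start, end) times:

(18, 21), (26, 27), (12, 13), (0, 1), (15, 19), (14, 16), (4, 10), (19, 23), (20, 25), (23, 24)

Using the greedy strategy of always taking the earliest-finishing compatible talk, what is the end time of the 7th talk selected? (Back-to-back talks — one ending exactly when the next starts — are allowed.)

27

Sorted by end: (0,1)  (4,10)  (12,13)  (14,16)  (15,19)  (18,21)  (19,23)  (23,24)  (20,25)  (26,27)
take (0,1); take (4,10); take (12,13); take (14,16); take (18,21); take (23,24); take (26,27).
Selected: (0,1) (4,10) (12,13) (14,16) (18,21) (23,24) (26,27)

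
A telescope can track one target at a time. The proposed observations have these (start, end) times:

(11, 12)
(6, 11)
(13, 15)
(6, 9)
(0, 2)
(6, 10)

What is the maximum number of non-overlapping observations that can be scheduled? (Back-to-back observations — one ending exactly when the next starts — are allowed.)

4

By end time: (0,2), (6,9), (6,10), (6,11), (11,12), (13,15).
Pick (0,2); next start ≥ 2 → (6,9); next start ≥ 9 → (11,12); next start ≥ 12 → (13,15).
Selected 4 observations.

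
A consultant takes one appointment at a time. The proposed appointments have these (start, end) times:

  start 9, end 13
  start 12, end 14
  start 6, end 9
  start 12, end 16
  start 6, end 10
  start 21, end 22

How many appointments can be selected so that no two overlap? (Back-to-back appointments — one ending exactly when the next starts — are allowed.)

3

By end time: (6,9), (6,10), (9,13), (12,14), (12,16), (21,22).
Pick (6,9); next start ≥ 9 → (9,13); next start ≥ 13 → (21,22).
Selected 3 appointments.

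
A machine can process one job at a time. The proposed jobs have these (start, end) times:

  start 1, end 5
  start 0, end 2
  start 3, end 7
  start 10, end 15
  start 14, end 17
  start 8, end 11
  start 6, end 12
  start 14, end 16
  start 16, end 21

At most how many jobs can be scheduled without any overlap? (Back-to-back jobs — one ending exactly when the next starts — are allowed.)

5

Sort by end time and greedily take each interval whose start is ≥ the last chosen end.
Sorted by end: (0,2)  (1,5)  (3,7)  (8,11)  (6,12)  (10,15)  (14,16)  (14,17)  (16,21)
take (0,2); take (3,7); take (8,11); take (14,16); take (16,21).
Selected 5 jobs.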